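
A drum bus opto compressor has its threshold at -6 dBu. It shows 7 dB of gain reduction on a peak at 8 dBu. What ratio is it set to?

Input overshoot = 8 − (-6) = 14 dB.
Output overshoot = 14 − 7 = 7 dB.
Ratio = input overshoot / output overshoot = 14 / 7 = 2.

2:1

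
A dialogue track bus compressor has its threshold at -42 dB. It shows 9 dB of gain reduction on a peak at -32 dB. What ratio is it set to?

10:1

Input overshoot = -32 − (-42) = 10 dB.
Output overshoot = 10 − 9 = 1 dB.
Ratio = input overshoot / output overshoot = 10 / 1 = 10.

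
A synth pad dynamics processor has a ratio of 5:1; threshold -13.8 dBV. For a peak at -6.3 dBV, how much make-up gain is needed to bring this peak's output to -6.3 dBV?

6 dB

Without make-up, output = threshold + overshoot/5 = -13.8 + 1.5 = -12.3 dBV.
Gap to target: 6 dB.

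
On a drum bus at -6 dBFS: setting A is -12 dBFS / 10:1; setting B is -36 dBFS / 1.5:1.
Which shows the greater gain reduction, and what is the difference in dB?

A: overshoot 6 dB → output overshoot 0.6 dB → GR 5.4 dB.
B: overshoot 30 dB → output overshoot 20 dB → GR 10 dB.
B applies 4.6 dB more gain reduction.

B, by 4.6 dB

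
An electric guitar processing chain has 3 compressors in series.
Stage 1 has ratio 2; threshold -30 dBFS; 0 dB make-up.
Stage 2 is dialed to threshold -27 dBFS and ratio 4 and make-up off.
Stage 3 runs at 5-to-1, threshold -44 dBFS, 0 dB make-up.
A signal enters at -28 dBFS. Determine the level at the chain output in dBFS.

-41 dBFS

Stage 1: 2 dB above -30 dBFS, reduced 2:1 to 1 dB above → -29 dBFS.
Stage 2: below threshold (-29 ≤ -27); passes unchanged; output -29 dBFS.
Stage 3: overshoot 15 dB → 15/5 = 3 dB → -41 dBFS.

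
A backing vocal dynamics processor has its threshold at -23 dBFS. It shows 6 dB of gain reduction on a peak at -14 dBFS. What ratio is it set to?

3:1

Input overshoot = -14 − (-23) = 9 dB.
Output overshoot = 9 − 6 = 3 dB.
Ratio = input overshoot / output overshoot = 9 / 3 = 3.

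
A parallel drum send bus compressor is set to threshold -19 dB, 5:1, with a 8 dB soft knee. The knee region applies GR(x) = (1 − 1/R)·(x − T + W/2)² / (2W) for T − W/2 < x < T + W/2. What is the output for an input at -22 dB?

x − T + W/2 = -22 − (-19) + 4 = 1.
GR = (1 − 1/5) × 1² / 16 = 0.8 × 1 / 16 = 0.05 dB.
Output = -22 − 0.05 = -22.05 dB.

-22.05 dB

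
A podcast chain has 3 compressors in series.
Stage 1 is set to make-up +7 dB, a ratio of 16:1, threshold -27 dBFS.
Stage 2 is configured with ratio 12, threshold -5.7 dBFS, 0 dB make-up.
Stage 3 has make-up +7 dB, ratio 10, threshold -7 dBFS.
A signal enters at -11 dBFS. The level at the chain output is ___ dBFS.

Stage 1: overshoot 16 dB → 16/16 = 1 dB → -26 dBFS; +7 dB make-up → -19 dBFS.
Stage 2: -19 dBFS is at or below the -5.7 dBFS threshold — no compression; output -19 dBFS.
Stage 3: -19 dBFS is at or below the -7 dBFS threshold — no compression; make-up brings it to -12 dBFS.

-12 dBFS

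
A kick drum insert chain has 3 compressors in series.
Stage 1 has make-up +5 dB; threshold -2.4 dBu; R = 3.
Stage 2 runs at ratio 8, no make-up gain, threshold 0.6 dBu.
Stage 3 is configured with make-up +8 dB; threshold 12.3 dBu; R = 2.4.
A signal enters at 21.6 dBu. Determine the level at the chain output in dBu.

9.85 dBu

Stage 1: overshoot 24 dB → 24/3 = 8 dB → 5.6 dBu; +5 dB make-up → 10.6 dBu.
Stage 2: overshoot 10 dB → 10/8 = 1.25 dB → 1.85 dBu.
Stage 3: below threshold (1.85 ≤ 12.3); passes unchanged; make-up brings it to 9.85 dBu.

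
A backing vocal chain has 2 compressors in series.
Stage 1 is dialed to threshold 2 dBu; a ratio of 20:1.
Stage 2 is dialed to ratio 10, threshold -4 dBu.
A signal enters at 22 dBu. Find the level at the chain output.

-3.3 dBu

Stage 1: 20 dB above 2 dBu, reduced 20:1 to 1 dB above → 3 dBu.
Stage 2: 3 dBu is 7 dB over -4 dBu; at 10:1 that becomes 0.7 dB over, giving -3.3 dBu.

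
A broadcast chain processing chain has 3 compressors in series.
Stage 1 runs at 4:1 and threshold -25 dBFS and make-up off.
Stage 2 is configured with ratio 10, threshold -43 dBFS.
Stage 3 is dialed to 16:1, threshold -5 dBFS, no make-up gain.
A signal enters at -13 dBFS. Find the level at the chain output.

-40.9 dBFS

Stage 1: -13 dBFS is 12 dB over -25 dBFS; at 4:1 that becomes 3 dB over, giving -22 dBFS.
Stage 2: overshoot 21 dB → 21/10 = 2.1 dB → -40.9 dBFS.
Stage 3: -40.9 dBFS is at or below the -5 dBFS threshold — no compression; output -40.9 dBFS.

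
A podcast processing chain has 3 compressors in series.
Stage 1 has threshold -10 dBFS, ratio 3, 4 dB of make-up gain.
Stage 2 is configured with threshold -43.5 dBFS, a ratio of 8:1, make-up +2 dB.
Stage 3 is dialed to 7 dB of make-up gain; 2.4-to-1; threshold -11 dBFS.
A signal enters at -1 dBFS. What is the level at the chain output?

-29.4375 dBFS

Stage 1: overshoot 9 dB → 9/3 = 3 dB → -7 dBFS; +4 dB make-up → -3 dBFS.
Stage 2: -3 dBFS is 40.5 dB over -43.5 dBFS; at 8:1 that becomes 5.0625 dB over, giving -38.4375 dBFS; +2 dB make-up → -36.4375 dBFS.
Stage 3: -36.4375 dBFS is at or below the -11 dBFS threshold — no compression; make-up brings it to -29.4375 dBFS.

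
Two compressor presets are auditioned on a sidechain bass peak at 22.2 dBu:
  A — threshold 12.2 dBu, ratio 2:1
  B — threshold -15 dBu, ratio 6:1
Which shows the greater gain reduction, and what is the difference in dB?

B, by 26 dB

A: 10 dB over, compressed to 5 dB over, so 5 dB of GR.
B: 37.2 dB over, compressed to 6.2 dB over, so 31 dB of GR.
B applies 26 dB more gain reduction.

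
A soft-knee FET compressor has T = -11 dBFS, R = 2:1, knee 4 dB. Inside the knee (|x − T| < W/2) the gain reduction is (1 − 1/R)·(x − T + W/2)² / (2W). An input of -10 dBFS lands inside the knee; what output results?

-10.5625 dBFS

x − T + W/2 = -10 − (-11) + 2 = 3.
GR = (1 − 1/2) × 3² / 8 = 0.5 × 9 / 8 = 0.5625 dB.
Output = -10 − 0.5625 = -10.5625 dBFS.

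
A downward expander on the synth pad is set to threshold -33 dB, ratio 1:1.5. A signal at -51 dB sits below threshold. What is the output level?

The input is 18 dB below the -33 dB threshold.
A 1:1.5 expander multiplies undershoot by 1.5: 18 × 1.5 = 27 dB below threshold.
Output = -33 − 27 = -60 dB.

-60 dB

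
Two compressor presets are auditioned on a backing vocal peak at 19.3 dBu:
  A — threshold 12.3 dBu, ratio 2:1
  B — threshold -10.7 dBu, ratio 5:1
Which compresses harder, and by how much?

A: GR = 7 − 7/2 = 3.5 dB.
B: GR = 30 − 30/5 = 24 dB.
B reduces 20.5 dB more.

B, by 20.5 dB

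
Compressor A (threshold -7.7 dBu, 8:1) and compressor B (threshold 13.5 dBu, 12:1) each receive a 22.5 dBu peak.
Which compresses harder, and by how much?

A, by 18.175 dB

A: overshoot 30.2 dB → output overshoot 3.775 dB → GR 26.425 dB.
B: overshoot 9 dB → output overshoot 0.75 dB → GR 8.25 dB.
A reduces 18.175 dB more.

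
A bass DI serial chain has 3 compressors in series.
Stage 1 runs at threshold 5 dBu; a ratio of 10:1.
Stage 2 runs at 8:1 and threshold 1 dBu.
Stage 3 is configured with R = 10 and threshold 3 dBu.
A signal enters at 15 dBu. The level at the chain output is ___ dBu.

Stage 1: 10 dB above 5 dBu, reduced 10:1 to 1 dB above → 6 dBu.
Stage 2: 5 dB above 1 dBu, reduced 8:1 to 0.625 dB above → 1.625 dBu.
Stage 3: 1.625 dBu ≤ 3 dBu, so stage 3 doesn't engage; output 1.625 dBu.

1.625 dBu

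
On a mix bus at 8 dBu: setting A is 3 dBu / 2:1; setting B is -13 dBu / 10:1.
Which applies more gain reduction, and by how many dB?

A: overshoot 5 dB → output overshoot 2.5 dB → GR 2.5 dB.
B: overshoot 21 dB → output overshoot 2.1 dB → GR 18.9 dB.
B reduces 16.4 dB more.

B, by 16.4 dB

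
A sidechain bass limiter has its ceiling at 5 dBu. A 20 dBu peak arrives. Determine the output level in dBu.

A brickwall limiter is an ∞:1 compressor: any input above the ceiling is clamped to 5 dBu.

5 dBu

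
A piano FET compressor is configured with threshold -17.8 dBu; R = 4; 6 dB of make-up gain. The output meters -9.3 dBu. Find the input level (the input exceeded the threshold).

-7.8 dBu

Remove make-up: -9.3 − 6 = -15.3 dBu.
Post-compression overshoot = -15.3 − (-17.8) = 2.5 dB.
Input overshoot = R × output overshoot = 10 dB → input = -17.8 + 10 = -7.8 dBu.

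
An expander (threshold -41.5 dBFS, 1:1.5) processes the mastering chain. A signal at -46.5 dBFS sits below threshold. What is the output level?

-49 dBFS

Below threshold, a 1:1.5 expander applies gain = (1.5−1)×(T − x) of attenuation.
(1.5−1) × 5 = 2.5 dB, so output = -46.5 − 2.5 = -49 dBFS.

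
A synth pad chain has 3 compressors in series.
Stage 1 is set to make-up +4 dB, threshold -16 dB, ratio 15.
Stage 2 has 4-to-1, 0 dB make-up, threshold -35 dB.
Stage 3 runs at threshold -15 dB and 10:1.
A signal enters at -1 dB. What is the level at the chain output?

Stage 1: 15 dB above -16 dB, reduced 15:1 to 1 dB above → -15 dB; +4 dB make-up → -11 dB.
Stage 2: overshoot 24 dB → 24/4 = 6 dB → -29 dB.
Stage 3: -29 dB ≤ -15 dB, so stage 3 doesn't engage; output -29 dB.

-29 dB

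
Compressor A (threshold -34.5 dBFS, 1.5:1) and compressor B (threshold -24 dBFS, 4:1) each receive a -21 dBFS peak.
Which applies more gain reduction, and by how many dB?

A, by 2.25 dB

A: overshoot 13.5 dB → output overshoot 9 dB → GR 4.5 dB.
B: overshoot 3 dB → output overshoot 0.75 dB → GR 2.25 dB.
Difference: 2.25 dB in favour of A.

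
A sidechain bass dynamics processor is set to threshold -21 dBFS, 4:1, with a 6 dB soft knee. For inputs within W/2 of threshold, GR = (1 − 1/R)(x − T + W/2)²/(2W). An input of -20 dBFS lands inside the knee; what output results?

x − T + W/2 = -20 − (-21) + 3 = 4.
GR = (1 − 1/4) × 4² / 12 = 0.75 × 16 / 12 = 1 dB.
Output = -20 − 1 = -21 dBFS.

-21 dBFS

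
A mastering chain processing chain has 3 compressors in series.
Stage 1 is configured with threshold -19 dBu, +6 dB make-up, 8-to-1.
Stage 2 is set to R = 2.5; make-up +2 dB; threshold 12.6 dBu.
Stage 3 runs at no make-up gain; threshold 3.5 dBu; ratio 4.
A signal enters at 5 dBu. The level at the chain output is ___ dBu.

-8 dBu

Stage 1: 24 dB above -19 dBu, reduced 8:1 to 3 dB above → -16 dBu; +6 dB make-up → -10 dBu.
Stage 2: below threshold (-10 ≤ 12.6); passes unchanged; make-up brings it to -8 dBu.
Stage 3: below threshold (-8 ≤ 3.5); passes unchanged; output -8 dBu.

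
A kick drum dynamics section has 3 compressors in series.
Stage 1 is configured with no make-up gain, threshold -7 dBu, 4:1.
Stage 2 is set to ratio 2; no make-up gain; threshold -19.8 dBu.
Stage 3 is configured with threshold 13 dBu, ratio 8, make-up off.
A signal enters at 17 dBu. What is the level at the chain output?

Stage 1: 17 dBu is 24 dB over -7 dBu; at 4:1 that becomes 6 dB over, giving -1 dBu.
Stage 2: overshoot 18.8 dB → 18.8/2 = 9.4 dB → -10.4 dBu.
Stage 3: -10.4 dBu ≤ 13 dBu, so stage 3 doesn't engage; output -10.4 dBu.

-10.4 dBu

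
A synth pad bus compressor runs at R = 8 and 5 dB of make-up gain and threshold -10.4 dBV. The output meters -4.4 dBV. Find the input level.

Before make-up, the level was -4.4 − 5 = -9.4 dBV.
Post-compression overshoot = -9.4 − (-10.4) = 1 dB.
Input overshoot = R × output overshoot = 8 dB → input = -10.4 + 8 = -2.4 dBV.

-2.4 dBV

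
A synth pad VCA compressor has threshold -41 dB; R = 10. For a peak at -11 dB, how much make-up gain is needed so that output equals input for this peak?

Overshoot 30 dB → 30/10 = 3 dB after compression, so the compressed level is -41 + 3 = -38 dB.
Make-up = target − compressed = -11 − (-38) = 27 dB.

27 dB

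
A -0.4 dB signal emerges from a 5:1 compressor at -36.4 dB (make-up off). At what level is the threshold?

-45.4 dB

Let T be the threshold. Output overshoot = (input overshoot)/R, so -36.4 − T = (-0.4 − T)/5.
5·(-36.4 − T) = -0.4 − T → 4·T = -182 − (-0.4) = -181.6.
T = -181.6/4 = -45.4 dB.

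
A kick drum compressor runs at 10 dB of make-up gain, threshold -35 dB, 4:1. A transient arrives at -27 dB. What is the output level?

-23 dB

-27 dB sits 8 dB over threshold.
At 4:1 the overshoot is divided by 4, leaving 2 dB above threshold.
So the level is -35 + 2 = -33 dB; make-up adds 10 dB, giving -23 dB.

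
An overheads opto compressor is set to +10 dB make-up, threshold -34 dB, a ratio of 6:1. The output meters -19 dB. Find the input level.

Stripping the +10 dB make-up gives -29 dB at the gain stage.
Post-compression overshoot = -29 − (-34) = 5 dB.
Input overshoot = R × output overshoot = 30 dB → input = -34 + 30 = -4 dB.

-4 dB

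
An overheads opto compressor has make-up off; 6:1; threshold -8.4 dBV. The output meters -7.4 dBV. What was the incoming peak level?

-2.4 dBV

Post-compression overshoot = -7.4 − (-8.4) = 1 dB.
Undo the ratio: input overshoot = 1 × 6 = 6 dB, giving input = -2.4 dBV.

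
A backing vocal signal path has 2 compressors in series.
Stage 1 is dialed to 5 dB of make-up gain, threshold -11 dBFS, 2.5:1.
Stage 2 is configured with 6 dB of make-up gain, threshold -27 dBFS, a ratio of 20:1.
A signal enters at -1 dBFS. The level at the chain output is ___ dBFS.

Stage 1: overshoot 10 dB → 10/2.5 = 4 dB → -7 dBFS; +5 dB make-up → -2 dBFS.
Stage 2: overshoot 25 dB → 25/20 = 1.25 dB → -25.75 dBFS; +6 dB make-up → -19.75 dBFS.

-19.75 dBFS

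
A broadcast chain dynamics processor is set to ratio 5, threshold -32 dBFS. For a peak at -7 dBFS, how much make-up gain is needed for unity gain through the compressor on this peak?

20 dB

Overshoot 25 dB → 25/5 = 5 dB after compression, so the compressed level is -32 + 5 = -27 dBFS.
Make-up = target − compressed = -7 − (-27) = 20 dB.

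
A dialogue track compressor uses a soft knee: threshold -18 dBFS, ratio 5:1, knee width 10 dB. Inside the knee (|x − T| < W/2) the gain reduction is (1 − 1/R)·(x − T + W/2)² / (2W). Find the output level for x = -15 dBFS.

x − T + W/2 = -15 − (-18) + 5 = 8.
GR = (1 − 1/5) × 8² / 20 = 0.8 × 64 / 20 = 2.56 dB.
Output = -15 − 2.56 = -17.56 dBFS.

-17.56 dBFS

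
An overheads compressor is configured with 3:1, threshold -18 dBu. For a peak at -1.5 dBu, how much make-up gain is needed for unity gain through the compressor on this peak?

11 dB

Without make-up, output = threshold + overshoot/3 = -18 + 5.5 = -12.5 dBu.
Gap to target: 11 dB.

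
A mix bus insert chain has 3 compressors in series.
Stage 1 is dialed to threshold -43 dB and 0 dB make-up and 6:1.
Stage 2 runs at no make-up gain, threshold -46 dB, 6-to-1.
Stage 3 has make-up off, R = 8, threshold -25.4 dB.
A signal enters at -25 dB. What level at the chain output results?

Stage 1: overshoot 18 dB → 18/6 = 3 dB → -40 dB.
Stage 2: 6 dB above -46 dB, reduced 6:1 to 1 dB above → -45 dB.
Stage 3: -45 dB is at or below the -25.4 dB threshold — no compression; output -45 dB.

-45 dB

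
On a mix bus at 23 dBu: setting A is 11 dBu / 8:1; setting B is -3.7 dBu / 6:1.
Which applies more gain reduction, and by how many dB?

A: overshoot 12 dB → output overshoot 1.5 dB → GR 10.5 dB.
B: overshoot 26.7 dB → output overshoot 4.45 dB → GR 22.25 dB.
Difference: 11.75 dB in favour of B.

B, by 11.75 dB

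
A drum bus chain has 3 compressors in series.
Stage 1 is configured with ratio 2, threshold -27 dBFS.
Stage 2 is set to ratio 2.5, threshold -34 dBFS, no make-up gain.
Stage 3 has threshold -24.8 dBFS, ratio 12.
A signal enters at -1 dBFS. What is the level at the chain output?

Stage 1: -1 dBFS is 26 dB over -27 dBFS; at 2:1 that becomes 13 dB over, giving -14 dBFS.
Stage 2: -14 dBFS is 20 dB over -34 dBFS; at 2.5:1 that becomes 8 dB over, giving -26 dBFS.
Stage 3: below threshold (-26 ≤ -24.8); passes unchanged; output -26 dBFS.

-26 dBFS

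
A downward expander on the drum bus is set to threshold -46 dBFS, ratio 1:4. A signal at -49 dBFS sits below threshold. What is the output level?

The input is 3 dB below the -46 dBFS threshold.
A 1:4 expander multiplies undershoot by 4: 3 × 4 = 12 dB below threshold.
Output = -46 − 12 = -58 dBFS.

-58 dBFS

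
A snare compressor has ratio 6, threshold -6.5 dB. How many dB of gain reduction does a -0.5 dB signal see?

Overshoot = -0.5 − (-6.5) = 6 dB.
At 6:1, output sits 6/6 = 1 dB above threshold.
Gain reduction = 6 − 1 = 5 dB.

5 dB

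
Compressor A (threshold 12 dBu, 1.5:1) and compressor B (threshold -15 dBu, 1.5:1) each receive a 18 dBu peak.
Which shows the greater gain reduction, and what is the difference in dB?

A: overshoot 6 dB → output overshoot 4 dB → GR 2 dB.
B: overshoot 33 dB → output overshoot 22 dB → GR 11 dB.
B reduces 9 dB more.

B, by 9 dB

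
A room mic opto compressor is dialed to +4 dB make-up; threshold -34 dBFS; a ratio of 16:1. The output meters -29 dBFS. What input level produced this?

Stripping the +4 dB make-up gives -33 dBFS at the gain stage.
The compressed level sits -33 − (-34) = 1 dB over threshold.
Undo the ratio: input overshoot = 1 × 16 = 16 dB, giving input = -18 dBFS.

-18 dBFS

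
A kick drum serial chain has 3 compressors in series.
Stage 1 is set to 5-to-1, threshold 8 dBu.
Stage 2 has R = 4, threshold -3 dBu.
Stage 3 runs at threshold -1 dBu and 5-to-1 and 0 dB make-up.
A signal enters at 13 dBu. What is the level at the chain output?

-0.8 dBu

Stage 1: 5 dB above 8 dBu, reduced 5:1 to 1 dB above → 9 dBu.
Stage 2: 9 dBu is 12 dB over -3 dBu; at 4:1 that becomes 3 dB over, giving 0 dBu.
Stage 3: overshoot 1 dB → 1/5 = 0.2 dB → -0.8 dBu.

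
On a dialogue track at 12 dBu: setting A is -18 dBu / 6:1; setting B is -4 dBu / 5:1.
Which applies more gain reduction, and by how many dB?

A: overshoot 30 dB → output overshoot 5 dB → GR 25 dB.
B: overshoot 16 dB → output overshoot 3.2 dB → GR 12.8 dB.
A applies 12.2 dB more gain reduction.

A, by 12.2 dB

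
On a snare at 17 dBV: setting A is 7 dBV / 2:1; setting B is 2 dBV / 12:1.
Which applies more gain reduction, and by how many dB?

B, by 8.75 dB

A: overshoot 10 dB → output overshoot 5 dB → GR 5 dB.
B: overshoot 15 dB → output overshoot 1.25 dB → GR 13.75 dB.
B reduces 8.75 dB more.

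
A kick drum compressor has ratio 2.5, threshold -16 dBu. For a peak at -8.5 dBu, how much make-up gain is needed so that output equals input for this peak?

Without make-up, output = threshold + overshoot/2.5 = -16 + 3 = -13 dBu.
Gap to target: 4.5 dB.

4.5 dB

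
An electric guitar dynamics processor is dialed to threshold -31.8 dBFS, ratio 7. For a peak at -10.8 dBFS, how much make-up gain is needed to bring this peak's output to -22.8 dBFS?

6 dB

Overshoot 21 dB → 21/7 = 3 dB after compression, so the compressed level is -31.8 + 3 = -28.8 dBFS.
Make-up = target − compressed = -22.8 − (-28.8) = 6 dB.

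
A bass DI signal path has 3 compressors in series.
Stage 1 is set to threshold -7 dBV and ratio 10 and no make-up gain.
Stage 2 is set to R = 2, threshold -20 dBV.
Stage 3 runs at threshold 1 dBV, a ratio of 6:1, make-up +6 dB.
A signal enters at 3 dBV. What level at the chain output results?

Stage 1: 3 dBV is 10 dB over -7 dBV; at 10:1 that becomes 1 dB over, giving -6 dBV.
Stage 2: -6 dBV is 14 dB over -20 dBV; at 2:1 that becomes 7 dB over, giving -13 dBV.
Stage 3: -13 dBV ≤ 1 dBV, so stage 3 doesn't engage; make-up brings it to -7 dBV.

-7 dBV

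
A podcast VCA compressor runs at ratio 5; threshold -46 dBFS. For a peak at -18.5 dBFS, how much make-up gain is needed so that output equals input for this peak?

Overshoot 27.5 dB → 27.5/5 = 5.5 dB after compression, so the compressed level is -46 + 5.5 = -40.5 dBFS.
Make-up = target − compressed = -18.5 − (-40.5) = 22 dB.

22 dB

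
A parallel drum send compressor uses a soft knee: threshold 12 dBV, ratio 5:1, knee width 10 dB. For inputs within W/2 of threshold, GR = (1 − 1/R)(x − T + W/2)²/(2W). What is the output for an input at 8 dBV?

7.96 dBV

x − T + W/2 = 8 − 12 + 5 = 1.
GR = (1 − 1/5) × 1² / 20 = 0.8 × 1 / 20 = 0.04 dB.
Output = 8 − 0.04 = 7.96 dBV.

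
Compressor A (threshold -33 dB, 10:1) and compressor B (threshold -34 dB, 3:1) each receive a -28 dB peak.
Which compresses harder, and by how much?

A, by 0.5 dB

A: GR = 5 − 5/10 = 4.5 dB.
B: GR = 6 − 6/3 = 4 dB.
Difference: 0.5 dB in favour of A.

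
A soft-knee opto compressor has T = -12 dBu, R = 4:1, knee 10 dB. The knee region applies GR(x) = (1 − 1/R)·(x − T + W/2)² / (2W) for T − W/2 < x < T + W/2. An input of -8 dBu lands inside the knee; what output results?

-11.0375 dBu

x − T + W/2 = -8 − (-12) + 5 = 9.
GR = (1 − 1/4) × 9² / 20 = 0.75 × 81 / 20 = 3.0375 dB.
Output = -8 − 3.0375 = -11.0375 dBu.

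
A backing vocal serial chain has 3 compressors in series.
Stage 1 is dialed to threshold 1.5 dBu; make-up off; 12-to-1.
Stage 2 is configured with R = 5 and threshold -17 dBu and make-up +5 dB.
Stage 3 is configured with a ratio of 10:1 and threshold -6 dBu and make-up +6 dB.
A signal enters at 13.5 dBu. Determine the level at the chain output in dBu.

-2.1 dBu

Stage 1: 12 dB above 1.5 dBu, reduced 12:1 to 1 dB above → 2.5 dBu.
Stage 2: 19.5 dB above -17 dBu, reduced 5:1 to 3.9 dB above → -13.1 dBu; +5 dB make-up → -8.1 dBu.
Stage 3: -8.1 dBu is at or below the -6 dBu threshold — no compression; make-up brings it to -2.1 dBu.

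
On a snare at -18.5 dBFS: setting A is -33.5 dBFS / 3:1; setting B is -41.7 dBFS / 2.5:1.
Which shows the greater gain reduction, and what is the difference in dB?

B, by 3.92 dB

A: 15 dB over, compressed to 5 dB over, so 10 dB of GR.
B: 23.2 dB over, compressed to 9.28 dB over, so 13.92 dB of GR.
B applies 3.92 dB more gain reduction.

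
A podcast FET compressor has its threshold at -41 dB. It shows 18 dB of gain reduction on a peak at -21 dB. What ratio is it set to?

Input overshoot = -21 − (-41) = 20 dB.
Output overshoot = 20 − 18 = 2 dB.
Ratio = input overshoot / output overshoot = 20 / 2 = 10.

10:1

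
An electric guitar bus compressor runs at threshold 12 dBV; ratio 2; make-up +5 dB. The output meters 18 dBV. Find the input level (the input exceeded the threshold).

Stripping the +5 dB make-up gives 13 dBV at the gain stage.
The compressed level sits 13 − 12 = 1 dB over threshold.
Undo the ratio: input overshoot = 1 × 2 = 2 dB, giving input = 14 dBV.

14 dBV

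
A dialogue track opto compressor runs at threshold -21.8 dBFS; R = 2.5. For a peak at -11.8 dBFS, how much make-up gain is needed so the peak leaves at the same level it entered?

6 dB

Without make-up, output = threshold + overshoot/2.5 = -21.8 + 4 = -17.8 dBFS.
Gap to target: 6 dB.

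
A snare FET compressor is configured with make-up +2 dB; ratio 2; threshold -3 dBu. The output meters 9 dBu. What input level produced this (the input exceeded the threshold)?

17 dBu

Before make-up, the level was 9 − 2 = 7 dBu.
That's 10 dB above the -3 dBu threshold.
Undo the ratio: input overshoot = 10 × 2 = 20 dB, giving input = 17 dBu.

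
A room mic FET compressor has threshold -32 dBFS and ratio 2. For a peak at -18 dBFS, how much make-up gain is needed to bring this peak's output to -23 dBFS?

Without make-up, output = threshold + overshoot/2 = -32 + 7 = -25 dBFS.
Gap to target: 2 dB.

2 dB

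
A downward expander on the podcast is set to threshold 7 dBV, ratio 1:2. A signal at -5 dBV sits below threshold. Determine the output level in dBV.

-17 dBV

Below threshold, a 1:2 expander applies gain = (2−1)×(T − x) of attenuation.
(2−1) × 12 = 12 dB, so output = -5 − 12 = -17 dBV.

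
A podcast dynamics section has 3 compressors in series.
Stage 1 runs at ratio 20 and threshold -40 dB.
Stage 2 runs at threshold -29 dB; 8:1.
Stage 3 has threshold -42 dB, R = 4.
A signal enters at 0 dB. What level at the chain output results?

Stage 1: overshoot 40 dB → 40/20 = 2 dB → -38 dB.
Stage 2: -38 dB ≤ -29 dB, so stage 2 doesn't engage; output -38 dB.
Stage 3: 4 dB above -42 dB, reduced 4:1 to 1 dB above → -41 dB.

-41 dB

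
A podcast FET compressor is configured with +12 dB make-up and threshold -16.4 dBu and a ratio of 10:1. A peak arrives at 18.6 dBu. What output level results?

18.6 dBu sits 35 dB over threshold.
The 35 dB excess becomes 3.5 dB after 10:1 reduction.
That puts the output at -12.9 dBu; make-up adds 12 dB, giving -0.9 dBu.

-0.9 dBu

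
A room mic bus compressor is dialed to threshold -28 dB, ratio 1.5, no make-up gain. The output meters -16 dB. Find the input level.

That's 12 dB above the -28 dB threshold.
Input overshoot = R × output overshoot = 18 dB → input = -28 + 18 = -10 dB.

-10 dB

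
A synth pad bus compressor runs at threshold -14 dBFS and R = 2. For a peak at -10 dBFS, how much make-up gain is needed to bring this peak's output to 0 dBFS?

Without make-up, output = threshold + overshoot/2 = -14 + 2 = -12 dBFS.
Gap to target: 12 dB.

12 dB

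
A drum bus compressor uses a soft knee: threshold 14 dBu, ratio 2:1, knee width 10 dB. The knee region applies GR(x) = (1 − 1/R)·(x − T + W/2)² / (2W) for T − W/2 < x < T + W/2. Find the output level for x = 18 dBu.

15.975 dBu

x − T + W/2 = 18 − 14 + 5 = 9.
GR = (1 − 1/2) × 9² / 20 = 0.5 × 81 / 20 = 2.025 dB.
Output = 18 − 2.025 = 15.975 dBu.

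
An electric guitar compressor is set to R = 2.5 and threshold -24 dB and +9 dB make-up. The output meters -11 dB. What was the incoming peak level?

Stripping the +9 dB make-up gives -20 dB at the gain stage.
Post-compression overshoot = -20 − (-24) = 4 dB.
Input overshoot = R × output overshoot = 10 dB → input = -24 + 10 = -14 dB.

-14 dB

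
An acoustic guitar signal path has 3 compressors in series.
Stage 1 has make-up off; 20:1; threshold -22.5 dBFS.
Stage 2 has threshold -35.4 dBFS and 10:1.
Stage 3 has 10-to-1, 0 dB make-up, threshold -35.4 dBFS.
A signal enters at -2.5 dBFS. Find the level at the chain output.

Stage 1: 20 dB above -22.5 dBFS, reduced 20:1 to 1 dB above → -21.5 dBFS.
Stage 2: 13.9 dB above -35.4 dBFS, reduced 10:1 to 1.39 dB above → -34.01 dBFS.
Stage 3: 1.39 dB above -35.4 dBFS, reduced 10:1 to 0.139 dB above → -35.261 dBFS.

-35.261 dBFS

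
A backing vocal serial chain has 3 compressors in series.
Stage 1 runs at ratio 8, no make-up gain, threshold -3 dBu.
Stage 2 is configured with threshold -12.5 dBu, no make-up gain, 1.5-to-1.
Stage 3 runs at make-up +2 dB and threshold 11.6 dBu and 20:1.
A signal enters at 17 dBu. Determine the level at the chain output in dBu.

Stage 1: 17 dBu is 20 dB over -3 dBu; at 8:1 that becomes 2.5 dB over, giving -0.5 dBu.
Stage 2: overshoot 12 dB → 12/1.5 = 8 dB → -4.5 dBu.
Stage 3: -4.5 dBu ≤ 11.6 dBu, so stage 3 doesn't engage; make-up brings it to -2.5 dBu.

-2.5 dBu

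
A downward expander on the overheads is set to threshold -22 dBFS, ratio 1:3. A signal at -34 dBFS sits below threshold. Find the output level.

-58 dBFS

The input is 12 dB below the -22 dBFS threshold.
A 1:3 expander multiplies undershoot by 3: 12 × 3 = 36 dB below threshold.
Output = -22 − 36 = -58 dBFS.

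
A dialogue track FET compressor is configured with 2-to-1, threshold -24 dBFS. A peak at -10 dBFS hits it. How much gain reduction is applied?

The signal is 14 dB above threshold.
At 2:1, output sits 14/2 = 7 dB above threshold.
Gain reduction = 14 − 7 = 7 dB.

7 dB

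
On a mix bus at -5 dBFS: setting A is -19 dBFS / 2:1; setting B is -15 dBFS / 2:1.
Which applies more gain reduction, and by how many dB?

A, by 2 dB

A: GR = 14 − 14/2 = 7 dB.
B: GR = 10 − 10/2 = 5 dB.
Difference: 2 dB in favour of A.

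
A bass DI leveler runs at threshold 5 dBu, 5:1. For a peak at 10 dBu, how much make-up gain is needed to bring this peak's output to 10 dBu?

4 dB

Without make-up, output = threshold + overshoot/5 = 5 + 1 = 6 dBu.
Gap to target: 4 dB.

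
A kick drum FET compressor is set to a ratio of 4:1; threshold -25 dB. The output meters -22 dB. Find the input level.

Post-compression overshoot = -22 − (-25) = 3 dB.
Before 4:1 compression the overshoot was 3 × 4 = 12 dB, so input = -25 + 12 = -13 dB.

-13 dB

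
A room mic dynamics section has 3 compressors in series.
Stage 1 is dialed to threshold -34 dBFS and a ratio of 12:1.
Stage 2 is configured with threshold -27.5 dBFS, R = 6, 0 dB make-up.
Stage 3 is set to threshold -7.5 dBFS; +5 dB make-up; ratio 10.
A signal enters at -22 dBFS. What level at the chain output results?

Stage 1: overshoot 12 dB → 12/12 = 1 dB → -33 dBFS.
Stage 2: -33 dBFS is at or below the -27.5 dBFS threshold — no compression; output -33 dBFS.
Stage 3: -33 dBFS ≤ -7.5 dBFS, so stage 3 doesn't engage; make-up brings it to -28 dBFS.

-28 dBFS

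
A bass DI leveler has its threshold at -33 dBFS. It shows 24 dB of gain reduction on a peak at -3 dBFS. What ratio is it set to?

5:1

Input overshoot = -3 − (-33) = 30 dB.
Output overshoot = 30 − 24 = 6 dB.
Ratio = input overshoot / output overshoot = 30 / 6 = 5.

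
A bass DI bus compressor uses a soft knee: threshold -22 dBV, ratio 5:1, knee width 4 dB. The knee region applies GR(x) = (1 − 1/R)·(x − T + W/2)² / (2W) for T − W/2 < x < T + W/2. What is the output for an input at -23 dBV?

x − T + W/2 = -23 − (-22) + 2 = 1.
GR = (1 − 1/5) × 1² / 8 = 0.8 × 1 / 8 = 0.1 dB.
Output = -23 − 0.1 = -23.1 dBV.

-23.1 dBV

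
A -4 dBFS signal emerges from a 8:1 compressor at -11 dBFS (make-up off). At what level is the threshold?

Gain reduction = -4 − (-11) = 7 dB; output overshoot = GR / (R − 1) = 7 / 7 = 1 dB.
Threshold = output − output overshoot = -11 − 1 = -12 dBFS.

-12 dBFS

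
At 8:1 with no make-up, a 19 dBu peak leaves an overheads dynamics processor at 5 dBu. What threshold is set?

Gain reduction = 19 − 5 = 14 dB; output overshoot = GR / (R − 1) = 14 / 7 = 2 dB.
Threshold = output − output overshoot = 5 − 2 = 3 dBu.

3 dBu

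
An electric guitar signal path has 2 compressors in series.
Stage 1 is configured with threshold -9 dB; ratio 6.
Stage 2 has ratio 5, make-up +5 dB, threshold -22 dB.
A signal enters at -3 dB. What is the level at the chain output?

-14.2 dB

Stage 1: 6 dB above -9 dB, reduced 6:1 to 1 dB above → -8 dB.
Stage 2: overshoot 14 dB → 14/5 = 2.8 dB → -19.2 dB; +5 dB make-up → -14.2 dB.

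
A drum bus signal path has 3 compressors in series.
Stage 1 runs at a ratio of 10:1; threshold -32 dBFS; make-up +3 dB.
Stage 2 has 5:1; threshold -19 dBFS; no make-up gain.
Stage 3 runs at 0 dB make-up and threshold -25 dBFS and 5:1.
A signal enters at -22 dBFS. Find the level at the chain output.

Stage 1: 10 dB above -32 dBFS, reduced 10:1 to 1 dB above → -31 dBFS; +3 dB make-up → -28 dBFS.
Stage 2: -28 dBFS is at or below the -19 dBFS threshold — no compression; output -28 dBFS.
Stage 3: -28 dBFS ≤ -25 dBFS, so stage 3 doesn't engage; output -28 dBFS.

-28 dBFS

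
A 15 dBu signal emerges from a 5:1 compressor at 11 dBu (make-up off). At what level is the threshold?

10 dBu

Let T be the threshold. Output overshoot = (input overshoot)/R, so 11 − T = (15 − T)/5.
5·(11 − T) = 15 − T → 4·T = 55 − 15 = 40.
T = 40/4 = 10 dBu.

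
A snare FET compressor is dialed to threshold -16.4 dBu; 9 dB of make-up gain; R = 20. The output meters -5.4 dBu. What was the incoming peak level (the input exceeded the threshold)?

Stripping the +9 dB make-up gives -14.4 dBu at the gain stage.
Post-compression overshoot = -14.4 − (-16.4) = 2 dB.
Before 20:1 compression the overshoot was 2 × 20 = 40 dB, so input = -16.4 + 40 = 23.6 dBu.

23.6 dBu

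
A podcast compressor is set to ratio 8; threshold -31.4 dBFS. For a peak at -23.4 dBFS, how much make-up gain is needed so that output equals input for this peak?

7 dB

Without make-up, output = threshold + overshoot/8 = -31.4 + 1 = -30.4 dBFS.
Gap to target: 7 dB.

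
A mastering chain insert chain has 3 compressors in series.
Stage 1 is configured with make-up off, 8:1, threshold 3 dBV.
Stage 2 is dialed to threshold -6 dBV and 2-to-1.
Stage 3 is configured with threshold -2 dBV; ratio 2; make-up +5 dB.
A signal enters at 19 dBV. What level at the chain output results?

3.75 dBV

Stage 1: 19 dBV is 16 dB over 3 dBV; at 8:1 that becomes 2 dB over, giving 5 dBV.
Stage 2: 11 dB above -6 dBV, reduced 2:1 to 5.5 dB above → -0.5 dBV.
Stage 3: overshoot 1.5 dB → 1.5/2 = 0.75 dB → -1.25 dBV; +5 dB make-up → 3.75 dBV.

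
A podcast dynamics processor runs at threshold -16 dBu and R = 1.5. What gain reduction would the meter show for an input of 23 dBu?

13 dB

23 dBu exceeds the threshold by 39 dB.
At 1.5:1, output sits 39/1.5 = 26 dB above threshold.
So the signal is attenuated by 39 − 26 = 13 dB.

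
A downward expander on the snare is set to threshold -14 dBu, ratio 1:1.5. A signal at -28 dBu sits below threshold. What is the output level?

-35 dBu

The input is 14 dB below the -14 dBu threshold.
A 1:1.5 expander multiplies undershoot by 1.5: 14 × 1.5 = 21 dB below threshold.
Output = -14 − 21 = -35 dBu.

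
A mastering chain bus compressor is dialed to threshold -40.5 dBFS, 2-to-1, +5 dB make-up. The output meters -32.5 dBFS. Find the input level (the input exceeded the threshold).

-34.5 dBFS

Before make-up, the level was -32.5 − 5 = -37.5 dBFS.
The compressed level sits -37.5 − (-40.5) = 3 dB over threshold.
Undo the ratio: input overshoot = 3 × 2 = 6 dB, giving input = -34.5 dBFS.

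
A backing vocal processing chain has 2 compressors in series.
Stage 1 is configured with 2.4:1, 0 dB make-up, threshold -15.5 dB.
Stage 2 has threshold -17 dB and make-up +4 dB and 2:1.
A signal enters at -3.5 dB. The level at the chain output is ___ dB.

-9.75 dB

Stage 1: -3.5 dB is 12 dB over -15.5 dB; at 2.4:1 that becomes 5 dB over, giving -10.5 dB.
Stage 2: 6.5 dB above -17 dB, reduced 2:1 to 3.25 dB above → -13.75 dB; +4 dB make-up → -9.75 dB.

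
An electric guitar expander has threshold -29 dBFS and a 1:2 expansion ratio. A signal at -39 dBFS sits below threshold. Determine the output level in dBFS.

-49 dBFS

The input is 10 dB below the -29 dBFS threshold.
A 1:2 expander multiplies undershoot by 2: 10 × 2 = 20 dB below threshold.
Output = -29 − 20 = -49 dBFS.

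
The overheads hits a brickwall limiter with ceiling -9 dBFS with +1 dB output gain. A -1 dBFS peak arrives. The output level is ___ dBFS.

At ∞:1, everything above -9 dBFS is held at the ceiling.
Output gain then adds 1 dB: -9 + 1 = -8 dBFS.

-8 dBFS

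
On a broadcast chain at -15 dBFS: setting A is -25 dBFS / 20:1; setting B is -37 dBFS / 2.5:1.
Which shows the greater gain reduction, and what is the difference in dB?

A: overshoot 10 dB → output overshoot 0.5 dB → GR 9.5 dB.
B: overshoot 22 dB → output overshoot 8.8 dB → GR 13.2 dB.
Difference: 3.7 dB in favour of B.

B, by 3.7 dB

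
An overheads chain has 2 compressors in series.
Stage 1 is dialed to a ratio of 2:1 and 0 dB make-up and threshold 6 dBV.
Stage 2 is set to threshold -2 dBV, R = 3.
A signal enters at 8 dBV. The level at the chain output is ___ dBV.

Stage 1: 2 dB above 6 dBV, reduced 2:1 to 1 dB above → 7 dBV.
Stage 2: 7 dBV is 9 dB over -2 dBV; at 3:1 that becomes 3 dB over, giving 1 dBV.

1 dBV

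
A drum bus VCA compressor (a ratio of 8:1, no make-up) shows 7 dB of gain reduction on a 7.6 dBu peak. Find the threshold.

-0.4 dBu

Let T be the threshold. Output overshoot = (input overshoot)/R, so 0.6 − T = (7.6 − T)/8.
8·(0.6 − T) = 7.6 − T → 7·T = 4.8 − 7.6 = -2.8.
T = -2.8/7 = -0.4 dBu.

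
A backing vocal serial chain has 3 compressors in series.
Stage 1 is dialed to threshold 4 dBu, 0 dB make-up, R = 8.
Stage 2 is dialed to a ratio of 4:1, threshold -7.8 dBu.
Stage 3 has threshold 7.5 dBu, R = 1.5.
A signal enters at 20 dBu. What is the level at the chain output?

Stage 1: 16 dB above 4 dBu, reduced 8:1 to 2 dB above → 6 dBu.
Stage 2: 13.8 dB above -7.8 dBu, reduced 4:1 to 3.45 dB above → -4.35 dBu.
Stage 3: -4.35 dBu is at or below the 7.5 dBu threshold — no compression; output -4.35 dBu.

-4.35 dBu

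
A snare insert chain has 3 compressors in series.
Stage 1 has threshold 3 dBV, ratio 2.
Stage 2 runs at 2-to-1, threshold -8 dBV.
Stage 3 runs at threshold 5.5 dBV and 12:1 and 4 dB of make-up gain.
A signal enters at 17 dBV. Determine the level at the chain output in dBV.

5 dBV

Stage 1: 14 dB above 3 dBV, reduced 2:1 to 7 dB above → 10 dBV.
Stage 2: 10 dBV is 18 dB over -8 dBV; at 2:1 that becomes 9 dB over, giving 1 dBV.
Stage 3: 1 dBV ≤ 5.5 dBV, so stage 3 doesn't engage; make-up brings it to 5 dBV.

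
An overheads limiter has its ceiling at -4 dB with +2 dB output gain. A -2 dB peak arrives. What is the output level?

At ∞:1, everything above -4 dB is held at the ceiling.
Output gain then adds 2 dB: -4 + 2 = -2 dB.

-2 dB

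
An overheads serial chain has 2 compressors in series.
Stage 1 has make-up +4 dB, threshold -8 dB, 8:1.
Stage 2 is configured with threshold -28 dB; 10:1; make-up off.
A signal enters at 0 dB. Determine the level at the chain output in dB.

-25.5 dB

Stage 1: overshoot 8 dB → 8/8 = 1 dB → -7 dB; +4 dB make-up → -3 dB.
Stage 2: overshoot 25 dB → 25/10 = 2.5 dB → -25.5 dB.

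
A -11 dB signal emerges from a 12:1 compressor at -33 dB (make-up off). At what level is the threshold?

-35 dB

Let T be the threshold. Output overshoot = (input overshoot)/R, so -33 − T = (-11 − T)/12.
12·(-33 − T) = -11 − T → 11·T = -396 − (-11) = -385.
T = -385/11 = -35 dB.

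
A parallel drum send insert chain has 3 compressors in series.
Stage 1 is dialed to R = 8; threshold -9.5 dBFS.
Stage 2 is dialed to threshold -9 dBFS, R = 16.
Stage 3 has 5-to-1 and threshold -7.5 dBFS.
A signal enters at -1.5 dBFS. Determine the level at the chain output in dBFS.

Stage 1: -1.5 dBFS is 8 dB over -9.5 dBFS; at 8:1 that becomes 1 dB over, giving -8.5 dBFS.
Stage 2: 0.5 dB above -9 dBFS, reduced 16:1 to 0.03125 dB above → -8.96875 dBFS.
Stage 3: -8.96875 dBFS is at or below the -7.5 dBFS threshold — no compression; output -8.96875 dBFS.

-8.96875 dBFS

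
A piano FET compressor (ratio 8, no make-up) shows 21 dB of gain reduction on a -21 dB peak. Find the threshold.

Gain reduction = -21 − (-42) = 21 dB; output overshoot = GR / (R − 1) = 21 / 7 = 3 dB.
Threshold = output − output overshoot = -42 − 3 = -45 dB.

-45 dB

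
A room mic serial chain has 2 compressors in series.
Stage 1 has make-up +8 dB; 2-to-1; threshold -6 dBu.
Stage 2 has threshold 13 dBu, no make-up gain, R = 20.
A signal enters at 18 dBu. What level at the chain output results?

13.05 dBu

Stage 1: 24 dB above -6 dBu, reduced 2:1 to 12 dB above → 6 dBu; +8 dB make-up → 14 dBu.
Stage 2: overshoot 1 dB → 1/20 = 0.05 dB → 13.05 dBu.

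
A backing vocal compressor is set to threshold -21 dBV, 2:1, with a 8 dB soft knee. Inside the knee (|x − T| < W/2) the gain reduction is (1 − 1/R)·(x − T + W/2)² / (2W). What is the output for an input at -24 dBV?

-24.03125 dBV

x − T + W/2 = -24 − (-21) + 4 = 1.
GR = (1 − 1/2) × 1² / 16 = 0.5 × 1 / 16 = 0.03125 dB.
Output = -24 − 0.03125 = -24.03125 dBV.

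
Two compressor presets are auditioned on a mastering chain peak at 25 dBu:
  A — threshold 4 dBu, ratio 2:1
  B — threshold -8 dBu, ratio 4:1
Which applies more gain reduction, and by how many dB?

B, by 14.25 dB

A: GR = 21 − 21/2 = 10.5 dB.
B: GR = 33 − 33/4 = 24.75 dB.
B reduces 14.25 dB more.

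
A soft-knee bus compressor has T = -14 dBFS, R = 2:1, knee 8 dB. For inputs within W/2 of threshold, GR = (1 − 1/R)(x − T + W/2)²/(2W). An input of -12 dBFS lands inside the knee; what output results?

-13.125 dBFS

x − T + W/2 = -12 − (-14) + 4 = 6.
GR = (1 − 1/2) × 6² / 16 = 0.5 × 36 / 16 = 1.125 dB.
Output = -12 − 1.125 = -13.125 dBFS.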